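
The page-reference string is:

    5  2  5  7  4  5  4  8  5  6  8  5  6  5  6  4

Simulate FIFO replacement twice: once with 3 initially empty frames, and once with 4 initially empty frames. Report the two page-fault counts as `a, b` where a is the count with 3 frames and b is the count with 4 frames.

8, 7

3 frames: F F . F F F . F . F . . . . . F → 8 faults.
4 frames: F F . F F . . F F F . . . . . . → 7 faults.
7 < 8: adding a frame reduced faults, as is typical.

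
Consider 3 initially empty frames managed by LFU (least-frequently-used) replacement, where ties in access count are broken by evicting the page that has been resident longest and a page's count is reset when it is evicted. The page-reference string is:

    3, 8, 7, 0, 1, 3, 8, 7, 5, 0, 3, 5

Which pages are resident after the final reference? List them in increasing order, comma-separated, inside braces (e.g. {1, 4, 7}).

{0, 3, 5}

3 -> miss, frames (3)
8 -> miss, frames (3 8)
7 -> miss, frames (3 8 7)
0 -> miss, evict 3, frames (8 7 0)
1 -> miss, evict 8, frames (7 0 1)
3 -> miss, evict 7, frames (0 1 3)
8 -> miss, evict 0, frames (1 3 8)
7 -> miss, evict 1, frames (3 8 7)
5 -> miss, evict 3, frames (8 7 5)
0 -> miss, evict 8, frames (7 5 0)
3 -> miss, evict 7, frames (5 0 3)
5 -> hit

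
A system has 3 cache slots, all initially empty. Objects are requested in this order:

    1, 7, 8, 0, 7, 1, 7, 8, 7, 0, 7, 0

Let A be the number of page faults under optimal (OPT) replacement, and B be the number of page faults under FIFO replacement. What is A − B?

Under OPT: F F F F . . . F . . . . → 5 faults.
Under FIFO: F F F F . F F F . F . . → 8 faults.
A − B = 5 − 8 = -3.

-3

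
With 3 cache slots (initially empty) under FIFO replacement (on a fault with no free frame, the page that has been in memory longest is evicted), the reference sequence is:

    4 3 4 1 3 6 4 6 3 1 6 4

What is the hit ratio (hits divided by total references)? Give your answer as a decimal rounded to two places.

0.25

4 -> miss, frames [4]
3 -> miss, frames [4, 3]
4 -> hit
1 -> miss, frames [4, 3, 1]
3 -> hit
6 -> miss, evict 4, frames [3, 1, 6]
4 -> miss, evict 3, frames [1, 6, 4]
6 -> hit
3 -> miss, evict 1, frames [6, 4, 3]
1 -> miss, evict 6, frames [4, 3, 1]
6 -> miss, evict 4, frames [3, 1, 6]
4 -> miss, evict 3, frames [1, 6, 4]
Hits: 3 of 12 references → 3/12 = 0.2500.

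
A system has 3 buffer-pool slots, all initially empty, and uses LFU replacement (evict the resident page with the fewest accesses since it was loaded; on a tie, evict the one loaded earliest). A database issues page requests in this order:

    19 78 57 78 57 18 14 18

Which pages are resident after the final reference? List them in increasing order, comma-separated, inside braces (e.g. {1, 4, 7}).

19 -> miss, frames [19]
78 -> miss, frames [19, 78]
57 -> miss, frames [19, 78, 57]
78 -> hit
57 -> hit
18 -> miss, evict 19, frames [78, 57, 18]
14 -> miss, evict 18, frames [78, 57, 14]
18 -> miss, evict 14, frames [78, 57, 18]

{18, 57, 78}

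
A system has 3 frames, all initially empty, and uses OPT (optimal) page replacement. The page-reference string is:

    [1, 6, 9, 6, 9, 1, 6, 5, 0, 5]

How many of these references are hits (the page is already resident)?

1: miss, frames (1)
6: miss, frames (1 6)
9: miss, frames (1 6 9)
6: hit
9: hit
1: hit
6: hit
5: miss, evict 9, frames (1 6 5)
0: miss, evict 6, frames (1 5 0)
5: hit
Hits: 5.

5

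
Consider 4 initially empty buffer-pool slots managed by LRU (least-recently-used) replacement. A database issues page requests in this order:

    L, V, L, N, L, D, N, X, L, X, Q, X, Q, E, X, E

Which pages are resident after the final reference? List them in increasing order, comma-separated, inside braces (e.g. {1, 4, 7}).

L: miss, frames [L]
V: miss, frames [L, V]
L: hit
N: miss, frames [V, L, N]
L: hit
D: miss, frames [V, N, L, D]
N: hit
X: miss, evict V, frames [L, D, N, X]
L: hit
X: hit
Q: miss, evict D, frames [N, L, X, Q]
X: hit
Q: hit
E: miss, evict N, frames [L, X, Q, E]
X: hit
E: hit

{E, L, Q, X}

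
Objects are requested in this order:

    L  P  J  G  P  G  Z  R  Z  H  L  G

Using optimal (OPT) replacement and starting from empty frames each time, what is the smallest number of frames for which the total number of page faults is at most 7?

4

f=1: 12 faults
f=2: 9 faults
f=3: 8 faults
f=4: 7 faults
f=5: 7 faults
f=6: 7 faults
f=7: 7 faults
Smallest f with faults ≤ 7 is 4.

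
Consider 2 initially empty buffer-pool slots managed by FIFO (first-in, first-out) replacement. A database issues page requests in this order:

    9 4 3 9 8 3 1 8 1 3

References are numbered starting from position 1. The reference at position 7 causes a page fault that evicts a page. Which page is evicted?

pos 1: 9 → miss, frames (9)
pos 2: 4 → miss, frames (9 4)
pos 3: 3 → miss, evict 9, frames (4 3)
pos 4: 9 → miss, evict 4, frames (3 9)
pos 5: 8 → miss, evict 3, frames (9 8)
pos 6: 3 → miss, evict 9, frames (8 3)
pos 7: 1 → miss, evict 8, frames (3 1)
At position 7, page 8 is evicted.

8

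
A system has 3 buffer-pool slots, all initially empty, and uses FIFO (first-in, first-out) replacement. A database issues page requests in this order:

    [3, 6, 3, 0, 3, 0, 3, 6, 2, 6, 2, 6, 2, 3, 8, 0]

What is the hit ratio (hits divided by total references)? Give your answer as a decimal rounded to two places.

0.56

3: miss, frames (3)
6: miss, frames (3 6)
3: hit
0: miss, frames (3 6 0)
3: hit
0: hit
3: hit
6: hit
2: miss, evict 3, frames (6 0 2)
6: hit
2: hit
6: hit
2: hit
3: miss, evict 6, frames (0 2 3)
8: miss, evict 0, frames (2 3 8)
0: miss, evict 2, frames (3 8 0)
Hits: 9 of 16 references → 9/16 = 0.5625.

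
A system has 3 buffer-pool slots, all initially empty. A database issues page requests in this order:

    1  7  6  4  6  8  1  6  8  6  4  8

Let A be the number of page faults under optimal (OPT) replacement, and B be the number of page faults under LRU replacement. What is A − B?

Under OPT: F F F F . F . . . . F . → 6 faults.
Under LRU: F F F F . F F . . . F . → 7 faults.
A − B = 6 − 7 = -1.

-1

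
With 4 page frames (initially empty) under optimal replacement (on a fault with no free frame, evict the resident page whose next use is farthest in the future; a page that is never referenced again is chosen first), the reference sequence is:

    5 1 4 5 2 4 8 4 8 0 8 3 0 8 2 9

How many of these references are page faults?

5: fault, frames {5}
1: fault, frames {5,1}
4: fault, frames {5,1,4}
5: hit
2: fault, frames {5,1,4,2}
4: hit
8: fault, evict 1, frames {5,4,2,8}
4: hit
8: hit
0: fault, evict 4, frames {5,2,8,0}
8: hit
3: fault, evict 5, frames {2,8,0,3}
0: hit
8: hit
2: hit
9: fault, evict 3, frames {2,8,0,9}
Page faults: 8.

8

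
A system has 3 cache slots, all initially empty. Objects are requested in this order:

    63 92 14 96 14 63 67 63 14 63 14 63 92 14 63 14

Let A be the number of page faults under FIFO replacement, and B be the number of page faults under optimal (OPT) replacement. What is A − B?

Under FIFO: F F F F . F F . F . . . F . F . → 9 faults.
Under OPT: F F F F . . F . . . . . F . . . → 6 faults.
A − B = 9 − 6 = 3.

3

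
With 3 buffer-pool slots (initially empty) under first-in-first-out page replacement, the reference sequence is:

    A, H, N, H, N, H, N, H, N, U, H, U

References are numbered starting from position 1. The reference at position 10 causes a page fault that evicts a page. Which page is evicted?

pos 1: A → fault, frames {A}
pos 2: H → fault, frames {A,H}
pos 3: N → fault, frames {A,H,N}
pos 4: H → hit
pos 5: N → hit
pos 6: H → hit
pos 7: N → hit
pos 8: H → hit
pos 9: N → hit
pos 10: U → fault, evict A, frames {H,N,U}
At position 10, page A is evicted.

A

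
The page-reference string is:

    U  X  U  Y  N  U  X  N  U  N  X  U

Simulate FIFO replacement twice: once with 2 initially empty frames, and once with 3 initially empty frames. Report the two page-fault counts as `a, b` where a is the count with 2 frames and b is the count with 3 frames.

9, 6

2 frames: F F . F F F F F F . F . → 9 faults.
3 frames: F F . F F F F . . . . . → 6 faults.
6 < 9: adding a frame reduced faults, as is typical.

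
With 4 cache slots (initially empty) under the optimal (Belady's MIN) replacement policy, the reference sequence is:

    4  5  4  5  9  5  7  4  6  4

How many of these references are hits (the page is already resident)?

4: miss, frames {4}
5: miss, frames {4,5}
4: hit
5: hit
9: miss, frames {4,5,9}
5: hit
7: miss, frames {4,5,9,7}
4: hit
6: miss, evict 7, frames {4,5,9,6}
4: hit
Hits: 5.

5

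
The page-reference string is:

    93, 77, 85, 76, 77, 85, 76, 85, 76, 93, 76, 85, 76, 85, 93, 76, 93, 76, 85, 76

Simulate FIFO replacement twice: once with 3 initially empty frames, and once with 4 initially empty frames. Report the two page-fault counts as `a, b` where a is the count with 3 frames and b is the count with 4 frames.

3 frames: F F F F . . . . . F . . . . . . . . . . → 5 faults.
4 frames: F F F F . . . . . . . . . . . . . . . . → 4 faults.
4 < 5: adding a frame reduced faults, as is typical.

5, 4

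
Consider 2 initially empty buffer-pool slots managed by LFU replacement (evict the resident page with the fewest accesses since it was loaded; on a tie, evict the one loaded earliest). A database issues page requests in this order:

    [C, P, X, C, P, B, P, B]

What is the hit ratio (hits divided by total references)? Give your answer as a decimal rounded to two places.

C -> miss, frames [C]
P -> miss, frames [C, P]
X -> miss, evict C, frames [P, X]
C -> miss, evict P, frames [X, C]
P -> miss, evict X, frames [C, P]
B -> miss, evict C, frames [P, B]
P -> hit
B -> hit
Hits: 2 of 8 references → 2/8 = 0.2500.

0.25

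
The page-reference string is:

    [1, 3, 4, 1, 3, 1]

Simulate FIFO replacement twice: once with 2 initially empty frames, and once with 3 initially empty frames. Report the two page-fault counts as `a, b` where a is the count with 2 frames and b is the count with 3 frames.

2 frames: F F F F F . → 5 faults.
3 frames: F F F . . . → 3 faults.
3 < 5: adding a frame reduced faults, as is typical.

5, 3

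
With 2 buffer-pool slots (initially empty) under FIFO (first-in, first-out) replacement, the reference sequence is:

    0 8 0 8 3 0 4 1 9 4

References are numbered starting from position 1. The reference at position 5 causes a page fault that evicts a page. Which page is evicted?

pos 1: 0 -> fault, frames (0)
pos 2: 8 -> fault, frames (0 8)
pos 3: 0 -> hit
pos 4: 8 -> hit
pos 5: 3 -> fault, evict 0, frames (8 3)
At position 5, page 0 is evicted.

0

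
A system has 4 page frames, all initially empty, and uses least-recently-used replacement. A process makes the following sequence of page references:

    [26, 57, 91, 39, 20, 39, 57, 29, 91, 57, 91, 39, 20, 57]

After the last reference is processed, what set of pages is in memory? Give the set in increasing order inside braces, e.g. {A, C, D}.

{20, 39, 57, 91}

26: miss, frames (26)
57: miss, frames (26 57)
91: miss, frames (26 57 91)
39: miss, frames (26 57 91 39)
20: miss, evict 26, frames (57 91 39 20)
39: hit
57: hit
29: miss, evict 91, frames (20 39 57 29)
91: miss, evict 20, frames (39 57 29 91)
57: hit
91: hit
39: hit
20: miss, evict 29, frames (57 91 39 20)
57: hit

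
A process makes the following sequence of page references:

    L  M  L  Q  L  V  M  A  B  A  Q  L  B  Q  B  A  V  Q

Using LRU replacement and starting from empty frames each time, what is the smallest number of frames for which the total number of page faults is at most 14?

f=1: 18 faults
f=2: 14 faults
f=3: 13 faults
f=4: 9 faults
f=5: 9 faults
f=6: 6 faults
Smallest f with faults ≤ 14 is 2.

2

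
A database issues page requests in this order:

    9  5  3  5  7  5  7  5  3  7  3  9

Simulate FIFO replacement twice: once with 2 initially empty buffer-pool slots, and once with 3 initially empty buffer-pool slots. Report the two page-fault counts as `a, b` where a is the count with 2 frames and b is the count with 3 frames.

2 frames: F F F . F F . . F F . F → 8 faults.
3 frames: F F F . F . . . . . . F → 5 faults.
5 < 8: adding a frame reduced faults, as is typical.

8, 5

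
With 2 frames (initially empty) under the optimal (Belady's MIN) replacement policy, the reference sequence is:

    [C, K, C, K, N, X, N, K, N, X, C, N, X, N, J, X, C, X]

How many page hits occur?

8

C -> fault, frames {C}
K -> fault, frames {C,K}
C -> hit
K -> hit
N -> fault, evict C, frames {K,N}
X -> fault, evict K, frames {N,X}
N -> hit
K -> fault, evict X, frames {N,K}
N -> hit
X -> fault, evict K, frames {N,X}
C -> fault, evict X, frames {N,C}
N -> hit
X -> fault, evict C, frames {N,X}
N -> hit
J -> fault, evict N, frames {X,J}
X -> hit
C -> fault, evict J, frames {X,C}
X -> hit
Hits: 8.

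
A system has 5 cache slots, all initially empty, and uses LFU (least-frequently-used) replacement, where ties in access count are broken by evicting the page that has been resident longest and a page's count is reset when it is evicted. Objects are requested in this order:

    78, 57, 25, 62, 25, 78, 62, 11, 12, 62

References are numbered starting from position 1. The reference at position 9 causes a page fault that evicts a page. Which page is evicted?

pos 1: 78: fault, frames (78)
pos 2: 57: fault, frames (78 57)
pos 3: 25: fault, frames (78 57 25)
pos 4: 62: fault, frames (78 57 25 62)
pos 5: 25: hit
pos 6: 78: hit
pos 7: 62: hit
pos 8: 11: fault, frames (78 57 25 62 11)
pos 9: 12: fault, evict 57, frames (78 25 62 11 12)
At position 9, page 57 is evicted.

57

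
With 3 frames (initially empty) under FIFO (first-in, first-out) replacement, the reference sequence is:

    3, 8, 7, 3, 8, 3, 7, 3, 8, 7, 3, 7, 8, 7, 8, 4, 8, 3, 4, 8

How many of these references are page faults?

6

3 -> fault, frames {3}
8 -> fault, frames {3,8}
7 -> fault, frames {3,8,7}
3 -> hit
8 -> hit
3 -> hit
7 -> hit
3 -> hit
8 -> hit
7 -> hit
3 -> hit
7 -> hit
8 -> hit
7 -> hit
8 -> hit
4 -> fault, evict 3, frames {8,7,4}
8 -> hit
3 -> fault, evict 8, frames {7,4,3}
4 -> hit
8 -> fault, evict 7, frames {4,3,8}
Page faults: 6.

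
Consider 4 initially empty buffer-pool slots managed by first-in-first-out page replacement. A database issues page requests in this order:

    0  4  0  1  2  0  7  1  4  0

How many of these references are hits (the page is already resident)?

4

0 → fault, frames [0]
4 → fault, frames [0, 4]
0 → hit
1 → fault, frames [0, 4, 1]
2 → fault, frames [0, 4, 1, 2]
0 → hit
7 → fault, evict 0, frames [4, 1, 2, 7]
1 → hit
4 → hit
0 → fault, evict 4, frames [1, 2, 7, 0]
Hits: 4.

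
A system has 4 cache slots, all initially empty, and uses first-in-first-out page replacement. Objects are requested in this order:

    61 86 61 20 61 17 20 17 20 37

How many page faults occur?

61: miss, frames {61}
86: miss, frames {61,86}
61: hit
20: miss, frames {61,86,20}
61: hit
17: miss, frames {61,86,20,17}
20: hit
17: hit
20: hit
37: miss, evict 61, frames {86,20,17,37}
Page faults: 5.

5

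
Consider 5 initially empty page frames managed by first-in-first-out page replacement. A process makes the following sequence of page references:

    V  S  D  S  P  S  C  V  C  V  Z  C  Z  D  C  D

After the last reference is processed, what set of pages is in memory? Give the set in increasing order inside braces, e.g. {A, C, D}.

V -> fault, frames [V]
S -> fault, frames [V, S]
D -> fault, frames [V, S, D]
S -> hit
P -> fault, frames [V, S, D, P]
S -> hit
C -> fault, frames [V, S, D, P, C]
V -> hit
C -> hit
V -> hit
Z -> fault, evict V, frames [S, D, P, C, Z]
C -> hit
Z -> hit
D -> hit
C -> hit
D -> hit

{C, D, P, S, Z}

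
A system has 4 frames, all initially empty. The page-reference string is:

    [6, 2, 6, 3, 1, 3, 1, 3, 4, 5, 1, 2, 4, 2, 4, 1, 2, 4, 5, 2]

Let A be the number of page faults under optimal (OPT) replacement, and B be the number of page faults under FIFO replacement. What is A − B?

Under OPT: F F . F F . . . F F . . . . . . . . . . → 6 faults.
Under FIFO: F F . F F . . . F F . F . . . . . . . . → 7 faults.
A − B = 6 − 7 = -1.

-1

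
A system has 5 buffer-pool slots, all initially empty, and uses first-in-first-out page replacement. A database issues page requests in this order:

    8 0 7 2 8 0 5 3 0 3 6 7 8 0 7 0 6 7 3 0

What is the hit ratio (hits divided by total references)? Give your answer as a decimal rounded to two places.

0.50

8 → miss, frames [8]
0 → miss, frames [8, 0]
7 → miss, frames [8, 0, 7]
2 → miss, frames [8, 0, 7, 2]
8 → hit
0 → hit
5 → miss, frames [8, 0, 7, 2, 5]
3 → miss, evict 8, frames [0, 7, 2, 5, 3]
0 → hit
3 → hit
6 → miss, evict 0, frames [7, 2, 5, 3, 6]
7 → hit
8 → miss, evict 7, frames [2, 5, 3, 6, 8]
0 → miss, evict 2, frames [5, 3, 6, 8, 0]
7 → miss, evict 5, frames [3, 6, 8, 0, 7]
0 → hit
6 → hit
7 → hit
3 → hit
0 → hit
Hits: 10 of 20 references → 10/20 = 0.5000.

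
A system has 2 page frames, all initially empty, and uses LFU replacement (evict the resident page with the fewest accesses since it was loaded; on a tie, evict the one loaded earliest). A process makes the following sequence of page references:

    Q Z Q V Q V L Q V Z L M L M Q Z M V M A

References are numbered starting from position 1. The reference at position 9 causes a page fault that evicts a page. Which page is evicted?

pos 1: Q: fault, frames [Q]
pos 2: Z: fault, frames [Q, Z]
pos 3: Q: hit
pos 4: V: fault, evict Z, frames [Q, V]
pos 5: Q: hit
pos 6: V: hit
pos 7: L: fault, evict V, frames [Q, L]
pos 8: Q: hit
pos 9: V: fault, evict L, frames [Q, V]
At position 9, page L is evicted.

L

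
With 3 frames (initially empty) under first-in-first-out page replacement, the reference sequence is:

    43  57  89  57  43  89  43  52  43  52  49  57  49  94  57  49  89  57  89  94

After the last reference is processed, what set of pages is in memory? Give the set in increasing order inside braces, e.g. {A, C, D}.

{57, 89, 94}

43 -> fault, frames (43)
57 -> fault, frames (43 57)
89 -> fault, frames (43 57 89)
57 -> hit
43 -> hit
89 -> hit
43 -> hit
52 -> fault, evict 43, frames (57 89 52)
43 -> fault, evict 57, frames (89 52 43)
52 -> hit
49 -> fault, evict 89, frames (52 43 49)
57 -> fault, evict 52, frames (43 49 57)
49 -> hit
94 -> fault, evict 43, frames (49 57 94)
57 -> hit
49 -> hit
89 -> fault, evict 49, frames (57 94 89)
57 -> hit
89 -> hit
94 -> hit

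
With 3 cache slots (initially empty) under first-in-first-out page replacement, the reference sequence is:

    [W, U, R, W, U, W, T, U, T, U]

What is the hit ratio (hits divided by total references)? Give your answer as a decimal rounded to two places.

W: fault, frames (W)
U: fault, frames (W U)
R: fault, frames (W U R)
W: hit
U: hit
W: hit
T: fault, evict W, frames (U R T)
U: hit
T: hit
U: hit
Hits: 6 of 10 references → 6/10 = 0.6000.

0.60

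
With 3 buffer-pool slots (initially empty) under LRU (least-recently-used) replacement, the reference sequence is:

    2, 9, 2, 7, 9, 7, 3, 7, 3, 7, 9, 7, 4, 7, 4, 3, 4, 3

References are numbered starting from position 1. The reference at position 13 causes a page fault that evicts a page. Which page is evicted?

3

pos 1: 2 -> miss, frames {2}
pos 2: 9 -> miss, frames {2,9}
pos 3: 2 -> hit
pos 4: 7 -> miss, frames {9,2,7}
pos 5: 9 -> hit
pos 6: 7 -> hit
pos 7: 3 -> miss, evict 2, frames {9,7,3}
pos 8: 7 -> hit
pos 9: 3 -> hit
pos 10: 7 -> hit
pos 11: 9 -> hit
pos 12: 7 -> hit
pos 13: 4 -> miss, evict 3, frames {9,7,4}
At position 13, page 3 is evicted.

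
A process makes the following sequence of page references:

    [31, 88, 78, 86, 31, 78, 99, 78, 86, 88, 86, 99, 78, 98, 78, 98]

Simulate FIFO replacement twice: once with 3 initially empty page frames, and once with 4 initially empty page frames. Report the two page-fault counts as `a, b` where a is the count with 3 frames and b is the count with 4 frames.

12, 6

3 frames: F F F F F . F F F F . F F F . . → 12 faults.
4 frames: F F F F . . F . . . . . . F . . → 6 faults.
6 < 12: adding a frame reduced faults, as is typical.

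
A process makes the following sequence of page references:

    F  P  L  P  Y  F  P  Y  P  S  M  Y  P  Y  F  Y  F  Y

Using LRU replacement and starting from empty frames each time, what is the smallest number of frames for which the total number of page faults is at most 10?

3

f=1: 18 faults
f=2: 12 faults
f=3: 10 faults
f=4: 7 faults
f=5: 6 faults
f=6: 6 faults
Smallest f with faults ≤ 10 is 3.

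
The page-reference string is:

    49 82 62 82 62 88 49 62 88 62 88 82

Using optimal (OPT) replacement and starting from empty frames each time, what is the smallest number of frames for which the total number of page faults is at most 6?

f=1: 12 faults
f=2: 7 faults
f=3: 5 faults
f=4: 4 faults
Smallest f with faults ≤ 6 is 3.

3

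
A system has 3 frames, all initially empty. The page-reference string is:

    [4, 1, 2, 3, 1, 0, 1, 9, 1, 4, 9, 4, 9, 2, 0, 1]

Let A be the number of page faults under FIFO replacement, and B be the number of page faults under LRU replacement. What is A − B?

Under FIFO: F F F F . F F F . F . . . F F F → 11 faults.
Under LRU: F F F F . F . F . F . . . F F F → 10 faults.
A − B = 11 − 10 = 1.

1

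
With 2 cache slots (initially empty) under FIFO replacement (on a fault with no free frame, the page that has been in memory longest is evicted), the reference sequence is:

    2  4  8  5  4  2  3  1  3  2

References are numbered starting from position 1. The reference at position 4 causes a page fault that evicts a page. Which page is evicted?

pos 1: 2: miss, frames {2}
pos 2: 4: miss, frames {2,4}
pos 3: 8: miss, evict 2, frames {4,8}
pos 4: 5: miss, evict 4, frames {8,5}
At position 4, page 4 is evicted.

4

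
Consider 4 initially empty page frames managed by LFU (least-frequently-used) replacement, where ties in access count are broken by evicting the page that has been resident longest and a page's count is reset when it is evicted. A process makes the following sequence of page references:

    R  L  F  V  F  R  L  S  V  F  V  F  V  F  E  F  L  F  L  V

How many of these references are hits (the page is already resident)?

13

R → fault, frames (R)
L → fault, frames (R L)
F → fault, frames (R L F)
V → fault, frames (R L F V)
F → hit
R → hit
L → hit
S → fault, evict V, frames (R L F S)
V → fault, evict S, frames (R L F V)
F → hit
V → hit
F → hit
V → hit
F → hit
E → fault, evict R, frames (L F V E)
F → hit
L → hit
F → hit
L → hit
V → hit
Hits: 13.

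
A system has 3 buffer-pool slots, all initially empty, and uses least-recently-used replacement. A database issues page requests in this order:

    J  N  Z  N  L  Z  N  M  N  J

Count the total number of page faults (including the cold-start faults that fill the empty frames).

J → fault, frames {J}
N → fault, frames {J,N}
Z → fault, frames {J,N,Z}
N → hit
L → fault, evict J, frames {Z,N,L}
Z → hit
N → hit
M → fault, evict L, frames {Z,N,M}
N → hit
J → fault, evict Z, frames {M,N,J}
Page faults: 6.

6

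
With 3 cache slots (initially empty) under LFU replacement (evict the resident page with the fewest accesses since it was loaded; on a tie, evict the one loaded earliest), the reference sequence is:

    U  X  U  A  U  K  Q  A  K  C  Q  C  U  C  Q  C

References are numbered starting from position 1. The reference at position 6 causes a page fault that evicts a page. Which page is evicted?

pos 1: U: miss, frames (U)
pos 2: X: miss, frames (U X)
pos 3: U: hit
pos 4: A: miss, frames (U X A)
pos 5: U: hit
pos 6: K: miss, evict X, frames (U A K)
At position 6, page X is evicted.

X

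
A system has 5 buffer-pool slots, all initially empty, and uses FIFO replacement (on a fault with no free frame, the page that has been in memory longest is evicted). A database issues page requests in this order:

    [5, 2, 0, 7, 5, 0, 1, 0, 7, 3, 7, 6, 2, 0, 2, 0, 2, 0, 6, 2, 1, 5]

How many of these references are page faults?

10

5: fault, frames [5]
2: fault, frames [5, 2]
0: fault, frames [5, 2, 0]
7: fault, frames [5, 2, 0, 7]
5: hit
0: hit
1: fault, frames [5, 2, 0, 7, 1]
0: hit
7: hit
3: fault, evict 5, frames [2, 0, 7, 1, 3]
7: hit
6: fault, evict 2, frames [0, 7, 1, 3, 6]
2: fault, evict 0, frames [7, 1, 3, 6, 2]
0: fault, evict 7, frames [1, 3, 6, 2, 0]
2: hit
0: hit
2: hit
0: hit
6: hit
2: hit
1: hit
5: fault, evict 1, frames [3, 6, 2, 0, 5]
Page faults: 10.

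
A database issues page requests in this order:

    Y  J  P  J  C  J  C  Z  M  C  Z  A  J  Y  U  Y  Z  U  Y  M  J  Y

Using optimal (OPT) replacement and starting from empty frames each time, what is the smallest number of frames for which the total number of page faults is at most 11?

4

f=1: 22 faults
f=2: 15 faults
f=3: 12 faults
f=4: 10 faults
f=5: 8 faults
f=6: 8 faults
f=7: 8 faults
f=8: 8 faults
Smallest f with faults ≤ 11 is 4.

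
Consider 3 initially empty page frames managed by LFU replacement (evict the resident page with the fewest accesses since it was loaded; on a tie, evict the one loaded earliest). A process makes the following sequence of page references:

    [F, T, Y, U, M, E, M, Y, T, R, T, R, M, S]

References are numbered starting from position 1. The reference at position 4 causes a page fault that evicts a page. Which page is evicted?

F

pos 1: F: fault, frames {F}
pos 2: T: fault, frames {F,T}
pos 3: Y: fault, frames {F,T,Y}
pos 4: U: fault, evict F, frames {T,Y,U}
At position 4, page F is evicted.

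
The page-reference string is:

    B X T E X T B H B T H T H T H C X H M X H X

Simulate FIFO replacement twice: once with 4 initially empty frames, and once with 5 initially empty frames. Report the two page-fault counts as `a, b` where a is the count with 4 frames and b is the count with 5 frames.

4 frames: F F F F . . . F F . . . . . . F F . F . F . → 10 faults.
5 frames: F F F F . . . F . . . . . . . F . . F F . . → 8 faults.
8 < 10: adding a frame reduced faults, as is typical.

10, 8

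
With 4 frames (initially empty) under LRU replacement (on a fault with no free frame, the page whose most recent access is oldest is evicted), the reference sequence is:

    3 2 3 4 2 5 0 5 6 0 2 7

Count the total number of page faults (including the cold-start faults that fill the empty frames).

3: miss, frames {3}
2: miss, frames {3,2}
3: hit
4: miss, frames {2,3,4}
2: hit
5: miss, frames {3,4,2,5}
0: miss, evict 3, frames {4,2,5,0}
5: hit
6: miss, evict 4, frames {2,0,5,6}
0: hit
2: hit
7: miss, evict 5, frames {6,0,2,7}
Page faults: 7.

7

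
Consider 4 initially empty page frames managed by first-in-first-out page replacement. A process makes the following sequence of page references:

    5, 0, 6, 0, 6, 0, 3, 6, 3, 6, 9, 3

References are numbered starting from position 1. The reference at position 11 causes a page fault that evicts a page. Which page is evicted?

5

pos 1: 5: miss, frames [5]
pos 2: 0: miss, frames [5, 0]
pos 3: 6: miss, frames [5, 0, 6]
pos 4: 0: hit
pos 5: 6: hit
pos 6: 0: hit
pos 7: 3: miss, frames [5, 0, 6, 3]
pos 8: 6: hit
pos 9: 3: hit
pos 10: 6: hit
pos 11: 9: miss, evict 5, frames [0, 6, 3, 9]
At position 11, page 5 is evicted.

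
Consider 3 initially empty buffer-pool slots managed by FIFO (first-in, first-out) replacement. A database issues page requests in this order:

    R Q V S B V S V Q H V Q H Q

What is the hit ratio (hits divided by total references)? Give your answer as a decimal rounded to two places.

R → fault, frames {R}
Q → fault, frames {R,Q}
V → fault, frames {R,Q,V}
S → fault, evict R, frames {Q,V,S}
B → fault, evict Q, frames {V,S,B}
V → hit
S → hit
V → hit
Q → fault, evict V, frames {S,B,Q}
H → fault, evict S, frames {B,Q,H}
V → fault, evict B, frames {Q,H,V}
Q → hit
H → hit
Q → hit
Hits: 6 of 14 references → 6/14 = 0.4286.

0.43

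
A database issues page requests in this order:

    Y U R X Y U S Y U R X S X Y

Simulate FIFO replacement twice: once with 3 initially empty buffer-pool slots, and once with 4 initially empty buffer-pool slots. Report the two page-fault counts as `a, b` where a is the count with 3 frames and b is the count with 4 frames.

10, 11

3 frames: F F F F F F F . . F F . . F → 10 faults.
4 frames: F F F F . . F F F F F F . F → 11 faults.
11 > 10: adding a frame increased faults — Belady's anomaly.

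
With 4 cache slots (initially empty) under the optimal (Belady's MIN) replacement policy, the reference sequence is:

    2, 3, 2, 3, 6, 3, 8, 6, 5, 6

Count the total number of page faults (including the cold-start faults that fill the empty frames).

2 -> fault, frames (2)
3 -> fault, frames (2 3)
2 -> hit
3 -> hit
6 -> fault, frames (2 3 6)
3 -> hit
8 -> fault, frames (2 3 6 8)
6 -> hit
5 -> fault, evict 8, frames (2 3 6 5)
6 -> hit
Page faults: 5.

5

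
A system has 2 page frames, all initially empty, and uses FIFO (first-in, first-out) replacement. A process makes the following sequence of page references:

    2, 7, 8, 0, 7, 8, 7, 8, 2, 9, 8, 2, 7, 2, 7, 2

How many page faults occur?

2: miss, frames (2)
7: miss, frames (2 7)
8: miss, evict 2, frames (7 8)
0: miss, evict 7, frames (8 0)
7: miss, evict 8, frames (0 7)
8: miss, evict 0, frames (7 8)
7: hit
8: hit
2: miss, evict 7, frames (8 2)
9: miss, evict 8, frames (2 9)
8: miss, evict 2, frames (9 8)
2: miss, evict 9, frames (8 2)
7: miss, evict 8, frames (2 7)
2: hit
7: hit
2: hit
Page faults: 11.

11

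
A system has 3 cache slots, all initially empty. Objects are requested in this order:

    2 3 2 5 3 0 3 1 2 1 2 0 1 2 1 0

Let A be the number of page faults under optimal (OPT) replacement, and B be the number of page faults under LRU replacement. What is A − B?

Under OPT: F F . F . F . F . . . . . . . . → 5 faults.
Under LRU: F F . F . F . F F . . F . . . . → 7 faults.
A − B = 5 − 7 = -2.

-2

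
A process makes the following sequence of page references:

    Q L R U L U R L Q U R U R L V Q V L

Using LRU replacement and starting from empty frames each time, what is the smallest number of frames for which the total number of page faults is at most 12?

3

f=1: 18 faults
f=2: 14 faults
f=3: 10 faults
f=4: 6 faults
f=5: 5 faults
Smallest f with faults ≤ 12 is 3.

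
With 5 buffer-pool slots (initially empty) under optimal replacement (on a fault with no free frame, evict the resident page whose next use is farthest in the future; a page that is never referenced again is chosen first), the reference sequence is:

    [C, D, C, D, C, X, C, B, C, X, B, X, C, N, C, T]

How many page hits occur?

10

C: miss, frames (C)
D: miss, frames (C D)
C: hit
D: hit
C: hit
X: miss, frames (C D X)
C: hit
B: miss, frames (C D X B)
C: hit
X: hit
B: hit
X: hit
C: hit
N: miss, frames (C D X B N)
C: hit
T: miss, evict N, frames (C D X B T)
Hits: 10.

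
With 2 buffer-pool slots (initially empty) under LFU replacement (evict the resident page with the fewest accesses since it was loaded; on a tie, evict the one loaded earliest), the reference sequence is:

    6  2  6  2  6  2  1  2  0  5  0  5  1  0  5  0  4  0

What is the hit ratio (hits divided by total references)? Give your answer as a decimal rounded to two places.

0.28

6: fault, frames [6]
2: fault, frames [6, 2]
6: hit
2: hit
6: hit
2: hit
1: fault, evict 6, frames [2, 1]
2: hit
0: fault, evict 1, frames [2, 0]
5: fault, evict 0, frames [2, 5]
0: fault, evict 5, frames [2, 0]
5: fault, evict 0, frames [2, 5]
1: fault, evict 5, frames [2, 1]
0: fault, evict 1, frames [2, 0]
5: fault, evict 0, frames [2, 5]
0: fault, evict 5, frames [2, 0]
4: fault, evict 0, frames [2, 4]
0: fault, evict 4, frames [2, 0]
Hits: 5 of 18 references → 5/18 = 0.2778.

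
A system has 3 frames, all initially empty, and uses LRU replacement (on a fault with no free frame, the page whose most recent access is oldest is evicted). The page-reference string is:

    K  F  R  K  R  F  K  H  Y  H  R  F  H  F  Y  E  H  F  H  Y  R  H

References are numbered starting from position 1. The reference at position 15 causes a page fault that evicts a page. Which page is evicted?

R

pos 1: K -> fault, frames {K}
pos 2: F -> fault, frames {K,F}
pos 3: R -> fault, frames {K,F,R}
pos 4: K -> hit
pos 5: R -> hit
pos 6: F -> hit
pos 7: K -> hit
pos 8: H -> fault, evict R, frames {F,K,H}
pos 9: Y -> fault, evict F, frames {K,H,Y}
pos 10: H -> hit
pos 11: R -> fault, evict K, frames {Y,H,R}
pos 12: F -> fault, evict Y, frames {H,R,F}
pos 13: H -> hit
pos 14: F -> hit
pos 15: Y -> fault, evict R, frames {H,F,Y}
At position 15, page R is evicted.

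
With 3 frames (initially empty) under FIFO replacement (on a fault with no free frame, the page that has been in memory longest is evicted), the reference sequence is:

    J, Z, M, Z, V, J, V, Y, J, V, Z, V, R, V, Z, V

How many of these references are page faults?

J -> fault, frames (J)
Z -> fault, frames (J Z)
M -> fault, frames (J Z M)
Z -> hit
V -> fault, evict J, frames (Z M V)
J -> fault, evict Z, frames (M V J)
V -> hit
Y -> fault, evict M, frames (V J Y)
J -> hit
V -> hit
Z -> fault, evict V, frames (J Y Z)
V -> fault, evict J, frames (Y Z V)
R -> fault, evict Y, frames (Z V R)
V -> hit
Z -> hit
V -> hit
Page faults: 9.

9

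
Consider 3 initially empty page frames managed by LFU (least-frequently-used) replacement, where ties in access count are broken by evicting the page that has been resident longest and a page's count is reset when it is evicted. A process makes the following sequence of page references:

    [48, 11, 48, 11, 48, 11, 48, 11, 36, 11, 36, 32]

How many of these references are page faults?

48 → fault, frames [48]
11 → fault, frames [48, 11]
48 → hit
11 → hit
48 → hit
11 → hit
48 → hit
11 → hit
36 → fault, frames [48, 11, 36]
11 → hit
36 → hit
32 → fault, evict 36, frames [48, 11, 32]
Page faults: 4.

4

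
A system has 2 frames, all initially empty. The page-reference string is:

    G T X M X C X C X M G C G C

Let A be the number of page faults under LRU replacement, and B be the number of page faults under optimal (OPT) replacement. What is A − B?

1

Under LRU: F F F F . F . . . F F F . . → 8 faults.
Under OPT: F F F F . F . . . F F . . . → 7 faults.
A − B = 8 − 7 = 1.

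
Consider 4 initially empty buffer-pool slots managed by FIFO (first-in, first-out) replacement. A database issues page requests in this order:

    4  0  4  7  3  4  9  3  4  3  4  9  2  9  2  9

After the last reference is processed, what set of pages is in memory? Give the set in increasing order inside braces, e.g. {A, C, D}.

{2, 3, 4, 9}

4 -> miss, frames (4)
0 -> miss, frames (4 0)
4 -> hit
7 -> miss, frames (4 0 7)
3 -> miss, frames (4 0 7 3)
4 -> hit
9 -> miss, evict 4, frames (0 7 3 9)
3 -> hit
4 -> miss, evict 0, frames (7 3 9 4)
3 -> hit
4 -> hit
9 -> hit
2 -> miss, evict 7, frames (3 9 4 2)
9 -> hit
2 -> hit
9 -> hit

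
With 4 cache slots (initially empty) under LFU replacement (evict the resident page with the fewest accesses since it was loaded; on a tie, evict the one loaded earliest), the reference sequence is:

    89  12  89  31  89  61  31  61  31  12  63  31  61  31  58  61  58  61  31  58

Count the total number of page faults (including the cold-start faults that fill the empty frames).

6

89 -> fault, frames (89)
12 -> fault, frames (89 12)
89 -> hit
31 -> fault, frames (89 12 31)
89 -> hit
61 -> fault, frames (89 12 31 61)
31 -> hit
61 -> hit
31 -> hit
12 -> hit
63 -> fault, evict 12, frames (89 31 61 63)
31 -> hit
61 -> hit
31 -> hit
58 -> fault, evict 63, frames (89 31 61 58)
61 -> hit
58 -> hit
61 -> hit
31 -> hit
58 -> hit
Page faults: 6.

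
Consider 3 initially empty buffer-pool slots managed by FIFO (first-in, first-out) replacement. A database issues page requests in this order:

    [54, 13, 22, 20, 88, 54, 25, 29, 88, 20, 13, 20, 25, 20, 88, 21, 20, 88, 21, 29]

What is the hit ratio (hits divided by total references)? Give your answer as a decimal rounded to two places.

54 -> miss, frames (54)
13 -> miss, frames (54 13)
22 -> miss, frames (54 13 22)
20 -> miss, evict 54, frames (13 22 20)
88 -> miss, evict 13, frames (22 20 88)
54 -> miss, evict 22, frames (20 88 54)
25 -> miss, evict 20, frames (88 54 25)
29 -> miss, evict 88, frames (54 25 29)
88 -> miss, evict 54, frames (25 29 88)
20 -> miss, evict 25, frames (29 88 20)
13 -> miss, evict 29, frames (88 20 13)
20 -> hit
25 -> miss, evict 88, frames (20 13 25)
20 -> hit
88 -> miss, evict 20, frames (13 25 88)
21 -> miss, evict 13, frames (25 88 21)
20 -> miss, evict 25, frames (88 21 20)
88 -> hit
21 -> hit
29 -> miss, evict 88, frames (21 20 29)
Hits: 4 of 20 references → 4/20 = 0.2000.

0.20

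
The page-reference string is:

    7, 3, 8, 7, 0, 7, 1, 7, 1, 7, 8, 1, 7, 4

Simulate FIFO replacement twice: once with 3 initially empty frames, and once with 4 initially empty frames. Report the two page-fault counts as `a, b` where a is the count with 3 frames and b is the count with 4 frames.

3 frames: F F F . F F F . . . F . . F → 8 faults.
4 frames: F F F . F . F F . . . . . F → 7 faults.
7 < 8: adding a frame reduced faults, as is typical.

8, 7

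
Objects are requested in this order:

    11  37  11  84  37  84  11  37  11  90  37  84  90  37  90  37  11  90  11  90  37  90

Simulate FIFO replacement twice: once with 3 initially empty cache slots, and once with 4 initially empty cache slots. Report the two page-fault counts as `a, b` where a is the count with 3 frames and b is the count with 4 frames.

6, 4

3 frames: F F . F . . . . . F . . . . . . F . . . F . → 6 faults.
4 frames: F F . F . . . . . F . . . . . . . . . . . . → 4 faults.
4 < 6: adding a frame reduced faults, as is typical.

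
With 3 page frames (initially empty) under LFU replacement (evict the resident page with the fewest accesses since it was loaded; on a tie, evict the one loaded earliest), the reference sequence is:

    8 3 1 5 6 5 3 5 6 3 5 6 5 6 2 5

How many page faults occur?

7

8 → miss, frames {8}
3 → miss, frames {8,3}
1 → miss, frames {8,3,1}
5 → miss, evict 8, frames {3,1,5}
6 → miss, evict 3, frames {1,5,6}
5 → hit
3 → miss, evict 1, frames {5,6,3}
5 → hit
6 → hit
3 → hit
5 → hit
6 → hit
5 → hit
6 → hit
2 → miss, evict 3, frames {5,6,2}
5 → hit
Page faults: 7.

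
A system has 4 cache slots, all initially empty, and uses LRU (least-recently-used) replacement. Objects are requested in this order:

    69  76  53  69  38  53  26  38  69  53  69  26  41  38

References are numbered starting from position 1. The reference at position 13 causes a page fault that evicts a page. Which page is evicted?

38

pos 1: 69 → fault, frames (69)
pos 2: 76 → fault, frames (69 76)
pos 3: 53 → fault, frames (69 76 53)
pos 4: 69 → hit
pos 5: 38 → fault, frames (76 53 69 38)
pos 6: 53 → hit
pos 7: 26 → fault, evict 76, frames (69 38 53 26)
pos 8: 38 → hit
pos 9: 69 → hit
pos 10: 53 → hit
pos 11: 69 → hit
pos 12: 26 → hit
pos 13: 41 → fault, evict 38, frames (53 69 26 41)
At position 13, page 38 is evicted.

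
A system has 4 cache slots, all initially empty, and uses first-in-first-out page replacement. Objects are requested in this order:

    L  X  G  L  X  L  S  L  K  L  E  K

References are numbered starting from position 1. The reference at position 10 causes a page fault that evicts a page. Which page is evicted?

X

pos 1: L → miss, frames (L)
pos 2: X → miss, frames (L X)
pos 3: G → miss, frames (L X G)
pos 4: L → hit
pos 5: X → hit
pos 6: L → hit
pos 7: S → miss, frames (L X G S)
pos 8: L → hit
pos 9: K → miss, evict L, frames (X G S K)
pos 10: L → miss, evict X, frames (G S K L)
At position 10, page X is evicted.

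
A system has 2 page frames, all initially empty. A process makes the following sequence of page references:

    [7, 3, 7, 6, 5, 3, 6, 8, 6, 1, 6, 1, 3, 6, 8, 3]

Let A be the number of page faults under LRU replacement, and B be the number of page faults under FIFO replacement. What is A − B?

1

Under LRU: F F . F F F F F . F . . F F F F → 12 faults.
Under FIFO: F F . F F F F F . F F . F . F . → 11 faults.
A − B = 12 − 11 = 1.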